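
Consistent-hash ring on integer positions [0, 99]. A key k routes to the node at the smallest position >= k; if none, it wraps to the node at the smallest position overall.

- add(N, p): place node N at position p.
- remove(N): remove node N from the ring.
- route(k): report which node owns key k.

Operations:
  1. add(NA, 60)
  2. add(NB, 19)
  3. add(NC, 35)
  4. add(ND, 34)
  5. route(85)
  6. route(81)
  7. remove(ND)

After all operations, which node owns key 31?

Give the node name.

Op 1: add NA@60 -> ring=[60:NA]
Op 2: add NB@19 -> ring=[19:NB,60:NA]
Op 3: add NC@35 -> ring=[19:NB,35:NC,60:NA]
Op 4: add ND@34 -> ring=[19:NB,34:ND,35:NC,60:NA]
Op 5: route key 85: none >= 85, wrap to smallest pos 19 -> NB
Op 6: route key 81: none >= 81, wrap to smallest pos 19 -> NB
Op 7: remove ND -> ring=[19:NB,35:NC,60:NA]
Final route key 31: smallest pos >= 31 is 35 -> NC

Answer: NC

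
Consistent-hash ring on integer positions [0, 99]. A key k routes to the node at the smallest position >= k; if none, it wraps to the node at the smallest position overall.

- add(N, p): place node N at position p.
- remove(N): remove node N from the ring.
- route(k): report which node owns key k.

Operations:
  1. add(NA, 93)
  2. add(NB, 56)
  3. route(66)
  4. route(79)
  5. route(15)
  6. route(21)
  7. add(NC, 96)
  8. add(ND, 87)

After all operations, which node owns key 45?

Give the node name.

Answer: NB

Derivation:
Op 1: add NA@93 -> ring=[93:NA]
Op 2: add NB@56 -> ring=[56:NB,93:NA]
Op 3: route key 66: smallest pos >= 66 is 93 -> NA
Op 4: route key 79: smallest pos >= 79 is 93 -> NA
Op 5: route key 15: smallest pos >= 15 is 56 -> NB
Op 6: route key 21: smallest pos >= 21 is 56 -> NB
Op 7: add NC@96 -> ring=[56:NB,93:NA,96:NC]
Op 8: add ND@87 -> ring=[56:NB,87:ND,93:NA,96:NC]
Final route key 45: smallest pos >= 45 is 56 -> NB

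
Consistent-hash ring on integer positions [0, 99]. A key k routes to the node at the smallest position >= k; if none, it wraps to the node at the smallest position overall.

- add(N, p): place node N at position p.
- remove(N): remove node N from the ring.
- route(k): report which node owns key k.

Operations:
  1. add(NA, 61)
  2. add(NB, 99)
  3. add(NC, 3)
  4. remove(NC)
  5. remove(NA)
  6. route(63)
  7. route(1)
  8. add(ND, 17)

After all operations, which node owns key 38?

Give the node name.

Answer: NB

Derivation:
Op 1: add NA@61 -> ring=[61:NA]
Op 2: add NB@99 -> ring=[61:NA,99:NB]
Op 3: add NC@3 -> ring=[3:NC,61:NA,99:NB]
Op 4: remove NC -> ring=[61:NA,99:NB]
Op 5: remove NA -> ring=[99:NB]
Op 6: route key 63: smallest pos >= 63 is 99 -> NB
Op 7: route key 1: smallest pos >= 1 is 99 -> NB
Op 8: add ND@17 -> ring=[17:ND,99:NB]
Final route key 38: smallest pos >= 38 is 99 -> NB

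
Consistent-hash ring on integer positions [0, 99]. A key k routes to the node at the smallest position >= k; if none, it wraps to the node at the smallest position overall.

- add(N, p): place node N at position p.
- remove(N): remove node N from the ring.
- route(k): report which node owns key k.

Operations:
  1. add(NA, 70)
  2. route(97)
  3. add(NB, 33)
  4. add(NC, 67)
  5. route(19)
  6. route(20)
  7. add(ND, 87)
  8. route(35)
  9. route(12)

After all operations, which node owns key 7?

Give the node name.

Answer: NB

Derivation:
Op 1: add NA@70 -> ring=[70:NA]
Op 2: route key 97: none >= 97, wrap to smallest pos 70 -> NA
Op 3: add NB@33 -> ring=[33:NB,70:NA]
Op 4: add NC@67 -> ring=[33:NB,67:NC,70:NA]
Op 5: route key 19: smallest pos >= 19 is 33 -> NB
Op 6: route key 20: smallest pos >= 20 is 33 -> NB
Op 7: add ND@87 -> ring=[33:NB,67:NC,70:NA,87:ND]
Op 8: route key 35: smallest pos >= 35 is 67 -> NC
Op 9: route key 12: smallest pos >= 12 is 33 -> NB
Final route key 7: smallest pos >= 7 is 33 -> NB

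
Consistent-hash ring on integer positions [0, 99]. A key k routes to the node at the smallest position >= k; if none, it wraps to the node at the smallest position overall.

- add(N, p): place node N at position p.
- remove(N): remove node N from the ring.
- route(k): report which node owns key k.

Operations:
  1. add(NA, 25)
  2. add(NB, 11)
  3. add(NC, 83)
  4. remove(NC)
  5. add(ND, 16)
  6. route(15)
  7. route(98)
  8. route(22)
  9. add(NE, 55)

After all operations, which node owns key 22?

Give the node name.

Op 1: add NA@25 -> ring=[25:NA]
Op 2: add NB@11 -> ring=[11:NB,25:NA]
Op 3: add NC@83 -> ring=[11:NB,25:NA,83:NC]
Op 4: remove NC -> ring=[11:NB,25:NA]
Op 5: add ND@16 -> ring=[11:NB,16:ND,25:NA]
Op 6: route key 15: smallest pos >= 15 is 16 -> ND
Op 7: route key 98: none >= 98, wrap to smallest pos 11 -> NB
Op 8: route key 22: smallest pos >= 22 is 25 -> NA
Op 9: add NE@55 -> ring=[11:NB,16:ND,25:NA,55:NE]
Final route key 22: smallest pos >= 22 is 25 -> NA

Answer: NA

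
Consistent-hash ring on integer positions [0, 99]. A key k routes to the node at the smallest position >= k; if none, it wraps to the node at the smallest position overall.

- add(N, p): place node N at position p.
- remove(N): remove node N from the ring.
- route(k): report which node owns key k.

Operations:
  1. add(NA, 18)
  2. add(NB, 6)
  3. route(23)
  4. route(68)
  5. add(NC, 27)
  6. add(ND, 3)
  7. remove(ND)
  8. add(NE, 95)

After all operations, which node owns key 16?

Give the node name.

Op 1: add NA@18 -> ring=[18:NA]
Op 2: add NB@6 -> ring=[6:NB,18:NA]
Op 3: route key 23: none >= 23, wrap to smallest pos 6 -> NB
Op 4: route key 68: none >= 68, wrap to smallest pos 6 -> NB
Op 5: add NC@27 -> ring=[6:NB,18:NA,27:NC]
Op 6: add ND@3 -> ring=[3:ND,6:NB,18:NA,27:NC]
Op 7: remove ND -> ring=[6:NB,18:NA,27:NC]
Op 8: add NE@95 -> ring=[6:NB,18:NA,27:NC,95:NE]
Final route key 16: smallest pos >= 16 is 18 -> NA

Answer: NA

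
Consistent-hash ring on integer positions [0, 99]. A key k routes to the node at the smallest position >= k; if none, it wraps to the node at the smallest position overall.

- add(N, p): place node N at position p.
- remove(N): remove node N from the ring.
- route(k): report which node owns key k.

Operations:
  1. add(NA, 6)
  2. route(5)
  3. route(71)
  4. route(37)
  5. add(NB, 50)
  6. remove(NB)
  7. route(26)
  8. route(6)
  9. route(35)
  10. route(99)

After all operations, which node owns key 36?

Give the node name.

Op 1: add NA@6 -> ring=[6:NA]
Op 2: route key 5: smallest pos >= 5 is 6 -> NA
Op 3: route key 71: none >= 71, wrap to smallest pos 6 -> NA
Op 4: route key 37: none >= 37, wrap to smallest pos 6 -> NA
Op 5: add NB@50 -> ring=[6:NA,50:NB]
Op 6: remove NB -> ring=[6:NA]
Op 7: route key 26: none >= 26, wrap to smallest pos 6 -> NA
Op 8: route key 6: smallest pos >= 6 is 6 -> NA
Op 9: route key 35: none >= 35, wrap to smallest pos 6 -> NA
Op 10: route key 99: none >= 99, wrap to smallest pos 6 -> NA
Final route key 36: none >= 36, wrap to smallest pos 6 -> NA

Answer: NA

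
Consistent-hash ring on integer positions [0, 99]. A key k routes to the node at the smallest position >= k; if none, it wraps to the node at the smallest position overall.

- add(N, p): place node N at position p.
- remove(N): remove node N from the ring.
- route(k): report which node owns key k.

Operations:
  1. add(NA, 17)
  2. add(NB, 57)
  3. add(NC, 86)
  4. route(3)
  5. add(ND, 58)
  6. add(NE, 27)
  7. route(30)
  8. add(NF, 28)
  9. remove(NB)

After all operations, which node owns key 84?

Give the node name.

Op 1: add NA@17 -> ring=[17:NA]
Op 2: add NB@57 -> ring=[17:NA,57:NB]
Op 3: add NC@86 -> ring=[17:NA,57:NB,86:NC]
Op 4: route key 3: smallest pos >= 3 is 17 -> NA
Op 5: add ND@58 -> ring=[17:NA,57:NB,58:ND,86:NC]
Op 6: add NE@27 -> ring=[17:NA,27:NE,57:NB,58:ND,86:NC]
Op 7: route key 30: smallest pos >= 30 is 57 -> NB
Op 8: add NF@28 -> ring=[17:NA,27:NE,28:NF,57:NB,58:ND,86:NC]
Op 9: remove NB -> ring=[17:NA,27:NE,28:NF,58:ND,86:NC]
Final route key 84: smallest pos >= 84 is 86 -> NC

Answer: NC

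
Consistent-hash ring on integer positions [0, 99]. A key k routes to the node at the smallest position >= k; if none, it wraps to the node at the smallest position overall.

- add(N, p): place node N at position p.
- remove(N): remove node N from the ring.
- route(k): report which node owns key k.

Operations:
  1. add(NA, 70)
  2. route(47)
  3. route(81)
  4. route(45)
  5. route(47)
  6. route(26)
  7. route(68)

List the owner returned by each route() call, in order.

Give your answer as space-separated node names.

Answer: NA NA NA NA NA NA

Derivation:
Op 1: add NA@70 -> ring=[70:NA]
Op 2: route key 47: smallest pos >= 47 is 70 -> NA
Op 3: route key 81: none >= 81, wrap to smallest pos 70 -> NA
Op 4: route key 45: smallest pos >= 45 is 70 -> NA
Op 5: route key 47: smallest pos >= 47 is 70 -> NA
Op 6: route key 26: smallest pos >= 26 is 70 -> NA
Op 7: route key 68: smallest pos >= 68 is 70 -> NA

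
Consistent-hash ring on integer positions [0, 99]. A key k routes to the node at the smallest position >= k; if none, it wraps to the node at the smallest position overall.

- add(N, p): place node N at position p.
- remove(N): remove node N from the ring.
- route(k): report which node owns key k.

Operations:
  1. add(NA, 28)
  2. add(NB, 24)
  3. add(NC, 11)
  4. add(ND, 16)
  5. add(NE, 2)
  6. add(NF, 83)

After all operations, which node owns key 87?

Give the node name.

Answer: NE

Derivation:
Op 1: add NA@28 -> ring=[28:NA]
Op 2: add NB@24 -> ring=[24:NB,28:NA]
Op 3: add NC@11 -> ring=[11:NC,24:NB,28:NA]
Op 4: add ND@16 -> ring=[11:NC,16:ND,24:NB,28:NA]
Op 5: add NE@2 -> ring=[2:NE,11:NC,16:ND,24:NB,28:NA]
Op 6: add NF@83 -> ring=[2:NE,11:NC,16:ND,24:NB,28:NA,83:NF]
Final route key 87: none >= 87, wrap to smallest pos 2 -> NE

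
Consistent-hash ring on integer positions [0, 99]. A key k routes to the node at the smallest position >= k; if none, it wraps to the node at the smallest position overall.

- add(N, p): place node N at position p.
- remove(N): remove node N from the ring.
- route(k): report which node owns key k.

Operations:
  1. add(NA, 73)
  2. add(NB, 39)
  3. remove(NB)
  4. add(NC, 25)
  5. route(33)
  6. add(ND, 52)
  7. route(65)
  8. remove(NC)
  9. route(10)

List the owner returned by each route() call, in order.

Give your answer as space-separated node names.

Answer: NA NA ND

Derivation:
Op 1: add NA@73 -> ring=[73:NA]
Op 2: add NB@39 -> ring=[39:NB,73:NA]
Op 3: remove NB -> ring=[73:NA]
Op 4: add NC@25 -> ring=[25:NC,73:NA]
Op 5: route key 33: smallest pos >= 33 is 73 -> NA
Op 6: add ND@52 -> ring=[25:NC,52:ND,73:NA]
Op 7: route key 65: smallest pos >= 65 is 73 -> NA
Op 8: remove NC -> ring=[52:ND,73:NA]
Op 9: route key 10: smallest pos >= 10 is 52 -> ND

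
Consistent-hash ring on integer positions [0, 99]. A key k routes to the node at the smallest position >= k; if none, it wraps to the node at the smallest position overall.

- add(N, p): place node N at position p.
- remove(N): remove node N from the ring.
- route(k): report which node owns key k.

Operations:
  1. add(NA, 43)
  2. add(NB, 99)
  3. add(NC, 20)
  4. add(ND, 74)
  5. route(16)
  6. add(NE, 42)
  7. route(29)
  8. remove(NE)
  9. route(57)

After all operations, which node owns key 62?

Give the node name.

Answer: ND

Derivation:
Op 1: add NA@43 -> ring=[43:NA]
Op 2: add NB@99 -> ring=[43:NA,99:NB]
Op 3: add NC@20 -> ring=[20:NC,43:NA,99:NB]
Op 4: add ND@74 -> ring=[20:NC,43:NA,74:ND,99:NB]
Op 5: route key 16: smallest pos >= 16 is 20 -> NC
Op 6: add NE@42 -> ring=[20:NC,42:NE,43:NA,74:ND,99:NB]
Op 7: route key 29: smallest pos >= 29 is 42 -> NE
Op 8: remove NE -> ring=[20:NC,43:NA,74:ND,99:NB]
Op 9: route key 57: smallest pos >= 57 is 74 -> ND
Final route key 62: smallest pos >= 62 is 74 -> ND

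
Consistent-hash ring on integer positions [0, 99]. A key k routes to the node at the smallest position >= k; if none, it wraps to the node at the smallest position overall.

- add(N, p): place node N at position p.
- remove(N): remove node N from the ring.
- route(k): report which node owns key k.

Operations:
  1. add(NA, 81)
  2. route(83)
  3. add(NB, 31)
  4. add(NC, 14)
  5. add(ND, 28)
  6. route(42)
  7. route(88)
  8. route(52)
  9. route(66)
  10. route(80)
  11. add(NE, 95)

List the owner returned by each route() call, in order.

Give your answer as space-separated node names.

Answer: NA NA NC NA NA NA

Derivation:
Op 1: add NA@81 -> ring=[81:NA]
Op 2: route key 83: none >= 83, wrap to smallest pos 81 -> NA
Op 3: add NB@31 -> ring=[31:NB,81:NA]
Op 4: add NC@14 -> ring=[14:NC,31:NB,81:NA]
Op 5: add ND@28 -> ring=[14:NC,28:ND,31:NB,81:NA]
Op 6: route key 42: smallest pos >= 42 is 81 -> NA
Op 7: route key 88: none >= 88, wrap to smallest pos 14 -> NC
Op 8: route key 52: smallest pos >= 52 is 81 -> NA
Op 9: route key 66: smallest pos >= 66 is 81 -> NA
Op 10: route key 80: smallest pos >= 80 is 81 -> NA
Op 11: add NE@95 -> ring=[14:NC,28:ND,31:NB,81:NA,95:NE]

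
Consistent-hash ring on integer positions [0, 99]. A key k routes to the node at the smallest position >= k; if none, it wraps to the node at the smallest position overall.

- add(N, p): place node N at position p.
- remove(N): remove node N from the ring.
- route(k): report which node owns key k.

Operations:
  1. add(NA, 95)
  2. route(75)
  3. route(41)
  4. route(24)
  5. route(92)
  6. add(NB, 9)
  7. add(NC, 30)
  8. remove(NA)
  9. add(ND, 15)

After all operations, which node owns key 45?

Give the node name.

Answer: NB

Derivation:
Op 1: add NA@95 -> ring=[95:NA]
Op 2: route key 75: smallest pos >= 75 is 95 -> NA
Op 3: route key 41: smallest pos >= 41 is 95 -> NA
Op 4: route key 24: smallest pos >= 24 is 95 -> NA
Op 5: route key 92: smallest pos >= 92 is 95 -> NA
Op 6: add NB@9 -> ring=[9:NB,95:NA]
Op 7: add NC@30 -> ring=[9:NB,30:NC,95:NA]
Op 8: remove NA -> ring=[9:NB,30:NC]
Op 9: add ND@15 -> ring=[9:NB,15:ND,30:NC]
Final route key 45: none >= 45, wrap to smallest pos 9 -> NB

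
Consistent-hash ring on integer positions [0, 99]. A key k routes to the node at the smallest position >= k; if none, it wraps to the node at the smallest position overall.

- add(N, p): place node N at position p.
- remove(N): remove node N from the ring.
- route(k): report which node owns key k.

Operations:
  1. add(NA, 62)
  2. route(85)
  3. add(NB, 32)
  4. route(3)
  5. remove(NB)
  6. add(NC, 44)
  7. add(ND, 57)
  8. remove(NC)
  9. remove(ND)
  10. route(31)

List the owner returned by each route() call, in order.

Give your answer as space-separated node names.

Op 1: add NA@62 -> ring=[62:NA]
Op 2: route key 85: none >= 85, wrap to smallest pos 62 -> NA
Op 3: add NB@32 -> ring=[32:NB,62:NA]
Op 4: route key 3: smallest pos >= 3 is 32 -> NB
Op 5: remove NB -> ring=[62:NA]
Op 6: add NC@44 -> ring=[44:NC,62:NA]
Op 7: add ND@57 -> ring=[44:NC,57:ND,62:NA]
Op 8: remove NC -> ring=[57:ND,62:NA]
Op 9: remove ND -> ring=[62:NA]
Op 10: route key 31: smallest pos >= 31 is 62 -> NA

Answer: NA NB NA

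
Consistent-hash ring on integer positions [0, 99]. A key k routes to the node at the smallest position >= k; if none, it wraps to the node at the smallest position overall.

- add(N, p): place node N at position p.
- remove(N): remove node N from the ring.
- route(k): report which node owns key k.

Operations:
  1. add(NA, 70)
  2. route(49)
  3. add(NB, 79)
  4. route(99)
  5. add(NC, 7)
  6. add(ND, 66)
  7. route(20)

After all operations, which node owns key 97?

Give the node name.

Answer: NC

Derivation:
Op 1: add NA@70 -> ring=[70:NA]
Op 2: route key 49: smallest pos >= 49 is 70 -> NA
Op 3: add NB@79 -> ring=[70:NA,79:NB]
Op 4: route key 99: none >= 99, wrap to smallest pos 70 -> NA
Op 5: add NC@7 -> ring=[7:NC,70:NA,79:NB]
Op 6: add ND@66 -> ring=[7:NC,66:ND,70:NA,79:NB]
Op 7: route key 20: smallest pos >= 20 is 66 -> ND
Final route key 97: none >= 97, wrap to smallest pos 7 -> NC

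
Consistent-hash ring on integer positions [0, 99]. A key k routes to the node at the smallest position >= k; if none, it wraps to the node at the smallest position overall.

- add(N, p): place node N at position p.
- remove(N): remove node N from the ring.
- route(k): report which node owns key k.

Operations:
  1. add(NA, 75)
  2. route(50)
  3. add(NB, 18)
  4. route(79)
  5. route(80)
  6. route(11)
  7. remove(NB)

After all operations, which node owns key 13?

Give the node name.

Op 1: add NA@75 -> ring=[75:NA]
Op 2: route key 50: smallest pos >= 50 is 75 -> NA
Op 3: add NB@18 -> ring=[18:NB,75:NA]
Op 4: route key 79: none >= 79, wrap to smallest pos 18 -> NB
Op 5: route key 80: none >= 80, wrap to smallest pos 18 -> NB
Op 6: route key 11: smallest pos >= 11 is 18 -> NB
Op 7: remove NB -> ring=[75:NA]
Final route key 13: smallest pos >= 13 is 75 -> NA

Answer: NA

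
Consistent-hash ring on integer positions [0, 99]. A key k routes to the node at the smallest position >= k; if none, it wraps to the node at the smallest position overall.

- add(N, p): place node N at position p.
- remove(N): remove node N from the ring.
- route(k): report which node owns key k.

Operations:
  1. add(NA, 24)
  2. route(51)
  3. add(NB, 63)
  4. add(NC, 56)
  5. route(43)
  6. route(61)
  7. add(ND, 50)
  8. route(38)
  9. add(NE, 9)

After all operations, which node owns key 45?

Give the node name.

Op 1: add NA@24 -> ring=[24:NA]
Op 2: route key 51: none >= 51, wrap to smallest pos 24 -> NA
Op 3: add NB@63 -> ring=[24:NA,63:NB]
Op 4: add NC@56 -> ring=[24:NA,56:NC,63:NB]
Op 5: route key 43: smallest pos >= 43 is 56 -> NC
Op 6: route key 61: smallest pos >= 61 is 63 -> NB
Op 7: add ND@50 -> ring=[24:NA,50:ND,56:NC,63:NB]
Op 8: route key 38: smallest pos >= 38 is 50 -> ND
Op 9: add NE@9 -> ring=[9:NE,24:NA,50:ND,56:NC,63:NB]
Final route key 45: smallest pos >= 45 is 50 -> ND

Answer: ND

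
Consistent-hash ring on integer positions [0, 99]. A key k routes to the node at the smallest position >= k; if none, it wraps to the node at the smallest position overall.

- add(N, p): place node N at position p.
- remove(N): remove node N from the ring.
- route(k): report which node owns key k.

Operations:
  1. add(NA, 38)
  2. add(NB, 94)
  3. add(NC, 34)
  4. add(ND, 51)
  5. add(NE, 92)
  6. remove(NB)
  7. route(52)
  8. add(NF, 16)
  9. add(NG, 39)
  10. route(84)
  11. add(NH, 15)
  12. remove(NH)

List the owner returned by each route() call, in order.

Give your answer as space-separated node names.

Op 1: add NA@38 -> ring=[38:NA]
Op 2: add NB@94 -> ring=[38:NA,94:NB]
Op 3: add NC@34 -> ring=[34:NC,38:NA,94:NB]
Op 4: add ND@51 -> ring=[34:NC,38:NA,51:ND,94:NB]
Op 5: add NE@92 -> ring=[34:NC,38:NA,51:ND,92:NE,94:NB]
Op 6: remove NB -> ring=[34:NC,38:NA,51:ND,92:NE]
Op 7: route key 52: smallest pos >= 52 is 92 -> NE
Op 8: add NF@16 -> ring=[16:NF,34:NC,38:NA,51:ND,92:NE]
Op 9: add NG@39 -> ring=[16:NF,34:NC,38:NA,39:NG,51:ND,92:NE]
Op 10: route key 84: smallest pos >= 84 is 92 -> NE
Op 11: add NH@15 -> ring=[15:NH,16:NF,34:NC,38:NA,39:NG,51:ND,92:NE]
Op 12: remove NH -> ring=[16:NF,34:NC,38:NA,39:NG,51:ND,92:NE]

Answer: NE NE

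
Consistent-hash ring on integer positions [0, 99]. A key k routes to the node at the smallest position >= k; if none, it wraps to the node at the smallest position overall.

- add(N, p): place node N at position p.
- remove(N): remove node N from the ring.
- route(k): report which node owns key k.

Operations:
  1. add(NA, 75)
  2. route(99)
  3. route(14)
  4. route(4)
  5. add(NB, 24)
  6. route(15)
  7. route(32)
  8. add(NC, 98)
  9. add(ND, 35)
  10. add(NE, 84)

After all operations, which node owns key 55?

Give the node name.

Op 1: add NA@75 -> ring=[75:NA]
Op 2: route key 99: none >= 99, wrap to smallest pos 75 -> NA
Op 3: route key 14: smallest pos >= 14 is 75 -> NA
Op 4: route key 4: smallest pos >= 4 is 75 -> NA
Op 5: add NB@24 -> ring=[24:NB,75:NA]
Op 6: route key 15: smallest pos >= 15 is 24 -> NB
Op 7: route key 32: smallest pos >= 32 is 75 -> NA
Op 8: add NC@98 -> ring=[24:NB,75:NA,98:NC]
Op 9: add ND@35 -> ring=[24:NB,35:ND,75:NA,98:NC]
Op 10: add NE@84 -> ring=[24:NB,35:ND,75:NA,84:NE,98:NC]
Final route key 55: smallest pos >= 55 is 75 -> NA

Answer: NA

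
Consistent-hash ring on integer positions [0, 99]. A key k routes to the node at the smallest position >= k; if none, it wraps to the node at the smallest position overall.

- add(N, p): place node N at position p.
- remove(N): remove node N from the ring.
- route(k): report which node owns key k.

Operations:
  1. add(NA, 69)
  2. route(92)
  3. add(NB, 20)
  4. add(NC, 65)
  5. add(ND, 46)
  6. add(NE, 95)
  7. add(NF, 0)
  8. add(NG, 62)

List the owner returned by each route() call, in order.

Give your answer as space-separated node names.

Op 1: add NA@69 -> ring=[69:NA]
Op 2: route key 92: none >= 92, wrap to smallest pos 69 -> NA
Op 3: add NB@20 -> ring=[20:NB,69:NA]
Op 4: add NC@65 -> ring=[20:NB,65:NC,69:NA]
Op 5: add ND@46 -> ring=[20:NB,46:ND,65:NC,69:NA]
Op 6: add NE@95 -> ring=[20:NB,46:ND,65:NC,69:NA,95:NE]
Op 7: add NF@0 -> ring=[0:NF,20:NB,46:ND,65:NC,69:NA,95:NE]
Op 8: add NG@62 -> ring=[0:NF,20:NB,46:ND,62:NG,65:NC,69:NA,95:NE]

Answer: NA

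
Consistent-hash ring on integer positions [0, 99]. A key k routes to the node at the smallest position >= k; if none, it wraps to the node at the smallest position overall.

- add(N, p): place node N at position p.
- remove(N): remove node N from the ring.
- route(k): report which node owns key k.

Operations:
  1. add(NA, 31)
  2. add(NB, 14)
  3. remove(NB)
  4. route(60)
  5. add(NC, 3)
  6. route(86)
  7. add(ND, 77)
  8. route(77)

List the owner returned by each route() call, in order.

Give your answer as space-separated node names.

Answer: NA NC ND

Derivation:
Op 1: add NA@31 -> ring=[31:NA]
Op 2: add NB@14 -> ring=[14:NB,31:NA]
Op 3: remove NB -> ring=[31:NA]
Op 4: route key 60: none >= 60, wrap to smallest pos 31 -> NA
Op 5: add NC@3 -> ring=[3:NC,31:NA]
Op 6: route key 86: none >= 86, wrap to smallest pos 3 -> NC
Op 7: add ND@77 -> ring=[3:NC,31:NA,77:ND]
Op 8: route key 77: smallest pos >= 77 is 77 -> ND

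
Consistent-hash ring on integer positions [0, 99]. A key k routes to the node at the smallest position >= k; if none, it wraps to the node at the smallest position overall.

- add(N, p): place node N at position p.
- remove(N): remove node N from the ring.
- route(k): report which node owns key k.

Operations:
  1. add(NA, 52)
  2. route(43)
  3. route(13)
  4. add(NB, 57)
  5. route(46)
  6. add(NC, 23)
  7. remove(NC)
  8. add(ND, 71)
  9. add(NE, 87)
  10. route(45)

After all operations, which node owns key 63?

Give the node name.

Op 1: add NA@52 -> ring=[52:NA]
Op 2: route key 43: smallest pos >= 43 is 52 -> NA
Op 3: route key 13: smallest pos >= 13 is 52 -> NA
Op 4: add NB@57 -> ring=[52:NA,57:NB]
Op 5: route key 46: smallest pos >= 46 is 52 -> NA
Op 6: add NC@23 -> ring=[23:NC,52:NA,57:NB]
Op 7: remove NC -> ring=[52:NA,57:NB]
Op 8: add ND@71 -> ring=[52:NA,57:NB,71:ND]
Op 9: add NE@87 -> ring=[52:NA,57:NB,71:ND,87:NE]
Op 10: route key 45: smallest pos >= 45 is 52 -> NA
Final route key 63: smallest pos >= 63 is 71 -> ND

Answer: ND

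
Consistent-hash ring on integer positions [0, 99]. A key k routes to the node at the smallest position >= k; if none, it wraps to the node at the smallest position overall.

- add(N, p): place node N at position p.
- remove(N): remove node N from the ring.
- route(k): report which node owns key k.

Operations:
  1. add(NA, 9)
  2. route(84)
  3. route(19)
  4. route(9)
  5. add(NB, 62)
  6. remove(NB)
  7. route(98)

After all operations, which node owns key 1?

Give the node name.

Answer: NA

Derivation:
Op 1: add NA@9 -> ring=[9:NA]
Op 2: route key 84: none >= 84, wrap to smallest pos 9 -> NA
Op 3: route key 19: none >= 19, wrap to smallest pos 9 -> NA
Op 4: route key 9: smallest pos >= 9 is 9 -> NA
Op 5: add NB@62 -> ring=[9:NA,62:NB]
Op 6: remove NB -> ring=[9:NA]
Op 7: route key 98: none >= 98, wrap to smallest pos 9 -> NA
Final route key 1: smallest pos >= 1 is 9 -> NA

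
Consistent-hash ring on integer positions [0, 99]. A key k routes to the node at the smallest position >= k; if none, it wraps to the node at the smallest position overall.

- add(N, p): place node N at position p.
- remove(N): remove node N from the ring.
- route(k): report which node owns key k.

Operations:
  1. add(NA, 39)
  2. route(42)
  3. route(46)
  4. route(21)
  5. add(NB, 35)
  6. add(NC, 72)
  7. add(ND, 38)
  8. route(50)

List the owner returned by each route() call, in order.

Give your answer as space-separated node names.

Op 1: add NA@39 -> ring=[39:NA]
Op 2: route key 42: none >= 42, wrap to smallest pos 39 -> NA
Op 3: route key 46: none >= 46, wrap to smallest pos 39 -> NA
Op 4: route key 21: smallest pos >= 21 is 39 -> NA
Op 5: add NB@35 -> ring=[35:NB,39:NA]
Op 6: add NC@72 -> ring=[35:NB,39:NA,72:NC]
Op 7: add ND@38 -> ring=[35:NB,38:ND,39:NA,72:NC]
Op 8: route key 50: smallest pos >= 50 is 72 -> NC

Answer: NA NA NA NC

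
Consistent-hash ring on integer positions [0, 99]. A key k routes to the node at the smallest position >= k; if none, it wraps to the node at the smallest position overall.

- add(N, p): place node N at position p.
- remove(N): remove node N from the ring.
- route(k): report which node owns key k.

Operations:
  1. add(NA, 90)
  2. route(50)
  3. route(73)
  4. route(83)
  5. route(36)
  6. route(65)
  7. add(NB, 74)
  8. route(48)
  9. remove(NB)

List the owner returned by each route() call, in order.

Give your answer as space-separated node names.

Op 1: add NA@90 -> ring=[90:NA]
Op 2: route key 50: smallest pos >= 50 is 90 -> NA
Op 3: route key 73: smallest pos >= 73 is 90 -> NA
Op 4: route key 83: smallest pos >= 83 is 90 -> NA
Op 5: route key 36: smallest pos >= 36 is 90 -> NA
Op 6: route key 65: smallest pos >= 65 is 90 -> NA
Op 7: add NB@74 -> ring=[74:NB,90:NA]
Op 8: route key 48: smallest pos >= 48 is 74 -> NB
Op 9: remove NB -> ring=[90:NA]

Answer: NA NA NA NA NA NB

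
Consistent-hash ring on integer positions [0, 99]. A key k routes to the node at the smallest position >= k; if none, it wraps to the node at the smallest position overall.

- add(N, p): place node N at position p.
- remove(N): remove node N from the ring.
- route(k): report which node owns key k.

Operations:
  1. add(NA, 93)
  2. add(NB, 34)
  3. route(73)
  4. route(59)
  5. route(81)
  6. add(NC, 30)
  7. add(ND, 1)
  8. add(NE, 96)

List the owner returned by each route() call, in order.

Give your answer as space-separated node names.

Answer: NA NA NA

Derivation:
Op 1: add NA@93 -> ring=[93:NA]
Op 2: add NB@34 -> ring=[34:NB,93:NA]
Op 3: route key 73: smallest pos >= 73 is 93 -> NA
Op 4: route key 59: smallest pos >= 59 is 93 -> NA
Op 5: route key 81: smallest pos >= 81 is 93 -> NA
Op 6: add NC@30 -> ring=[30:NC,34:NB,93:NA]
Op 7: add ND@1 -> ring=[1:ND,30:NC,34:NB,93:NA]
Op 8: add NE@96 -> ring=[1:ND,30:NC,34:NB,93:NA,96:NE]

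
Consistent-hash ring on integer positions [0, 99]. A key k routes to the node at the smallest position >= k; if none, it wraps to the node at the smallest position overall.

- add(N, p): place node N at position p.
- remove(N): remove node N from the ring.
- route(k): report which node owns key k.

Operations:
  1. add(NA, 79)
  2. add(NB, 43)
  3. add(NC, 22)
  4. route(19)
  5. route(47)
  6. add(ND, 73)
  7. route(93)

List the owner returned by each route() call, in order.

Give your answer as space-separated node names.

Answer: NC NA NC

Derivation:
Op 1: add NA@79 -> ring=[79:NA]
Op 2: add NB@43 -> ring=[43:NB,79:NA]
Op 3: add NC@22 -> ring=[22:NC,43:NB,79:NA]
Op 4: route key 19: smallest pos >= 19 is 22 -> NC
Op 5: route key 47: smallest pos >= 47 is 79 -> NA
Op 6: add ND@73 -> ring=[22:NC,43:NB,73:ND,79:NA]
Op 7: route key 93: none >= 93, wrap to smallest pos 22 -> NC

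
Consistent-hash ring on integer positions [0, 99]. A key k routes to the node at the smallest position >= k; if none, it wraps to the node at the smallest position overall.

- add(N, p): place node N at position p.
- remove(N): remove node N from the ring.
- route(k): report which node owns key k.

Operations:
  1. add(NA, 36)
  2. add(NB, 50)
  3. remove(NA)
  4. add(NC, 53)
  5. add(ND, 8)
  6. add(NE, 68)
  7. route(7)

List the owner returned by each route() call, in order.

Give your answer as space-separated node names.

Op 1: add NA@36 -> ring=[36:NA]
Op 2: add NB@50 -> ring=[36:NA,50:NB]
Op 3: remove NA -> ring=[50:NB]
Op 4: add NC@53 -> ring=[50:NB,53:NC]
Op 5: add ND@8 -> ring=[8:ND,50:NB,53:NC]
Op 6: add NE@68 -> ring=[8:ND,50:NB,53:NC,68:NE]
Op 7: route key 7: smallest pos >= 7 is 8 -> ND

Answer: ND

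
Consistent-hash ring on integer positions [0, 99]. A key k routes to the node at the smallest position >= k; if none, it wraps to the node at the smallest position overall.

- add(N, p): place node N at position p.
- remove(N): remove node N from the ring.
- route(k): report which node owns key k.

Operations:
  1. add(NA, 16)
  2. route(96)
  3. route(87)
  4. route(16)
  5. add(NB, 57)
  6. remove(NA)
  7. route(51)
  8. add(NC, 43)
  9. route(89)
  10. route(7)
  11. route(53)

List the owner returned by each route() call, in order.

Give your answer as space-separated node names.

Answer: NA NA NA NB NC NC NB

Derivation:
Op 1: add NA@16 -> ring=[16:NA]
Op 2: route key 96: none >= 96, wrap to smallest pos 16 -> NA
Op 3: route key 87: none >= 87, wrap to smallest pos 16 -> NA
Op 4: route key 16: smallest pos >= 16 is 16 -> NA
Op 5: add NB@57 -> ring=[16:NA,57:NB]
Op 6: remove NA -> ring=[57:NB]
Op 7: route key 51: smallest pos >= 51 is 57 -> NB
Op 8: add NC@43 -> ring=[43:NC,57:NB]
Op 9: route key 89: none >= 89, wrap to smallest pos 43 -> NC
Op 10: route key 7: smallest pos >= 7 is 43 -> NC
Op 11: route key 53: smallest pos >= 53 is 57 -> NB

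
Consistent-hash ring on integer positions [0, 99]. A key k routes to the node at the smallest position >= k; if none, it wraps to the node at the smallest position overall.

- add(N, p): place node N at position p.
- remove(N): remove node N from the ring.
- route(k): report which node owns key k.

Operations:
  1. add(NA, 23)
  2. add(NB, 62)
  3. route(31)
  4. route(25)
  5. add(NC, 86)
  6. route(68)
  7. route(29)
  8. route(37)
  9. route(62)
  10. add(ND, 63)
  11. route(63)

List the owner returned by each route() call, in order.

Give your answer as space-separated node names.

Op 1: add NA@23 -> ring=[23:NA]
Op 2: add NB@62 -> ring=[23:NA,62:NB]
Op 3: route key 31: smallest pos >= 31 is 62 -> NB
Op 4: route key 25: smallest pos >= 25 is 62 -> NB
Op 5: add NC@86 -> ring=[23:NA,62:NB,86:NC]
Op 6: route key 68: smallest pos >= 68 is 86 -> NC
Op 7: route key 29: smallest pos >= 29 is 62 -> NB
Op 8: route key 37: smallest pos >= 37 is 62 -> NB
Op 9: route key 62: smallest pos >= 62 is 62 -> NB
Op 10: add ND@63 -> ring=[23:NA,62:NB,63:ND,86:NC]
Op 11: route key 63: smallest pos >= 63 is 63 -> ND

Answer: NB NB NC NB NB NB ND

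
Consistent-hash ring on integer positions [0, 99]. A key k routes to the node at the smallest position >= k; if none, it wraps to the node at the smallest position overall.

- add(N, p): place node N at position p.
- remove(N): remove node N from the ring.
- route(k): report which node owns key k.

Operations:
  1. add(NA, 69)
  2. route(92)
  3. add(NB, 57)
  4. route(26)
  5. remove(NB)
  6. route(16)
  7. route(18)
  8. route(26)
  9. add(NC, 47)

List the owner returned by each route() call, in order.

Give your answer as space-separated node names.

Answer: NA NB NA NA NA

Derivation:
Op 1: add NA@69 -> ring=[69:NA]
Op 2: route key 92: none >= 92, wrap to smallest pos 69 -> NA
Op 3: add NB@57 -> ring=[57:NB,69:NA]
Op 4: route key 26: smallest pos >= 26 is 57 -> NB
Op 5: remove NB -> ring=[69:NA]
Op 6: route key 16: smallest pos >= 16 is 69 -> NA
Op 7: route key 18: smallest pos >= 18 is 69 -> NA
Op 8: route key 26: smallest pos >= 26 is 69 -> NA
Op 9: add NC@47 -> ring=[47:NC,69:NA]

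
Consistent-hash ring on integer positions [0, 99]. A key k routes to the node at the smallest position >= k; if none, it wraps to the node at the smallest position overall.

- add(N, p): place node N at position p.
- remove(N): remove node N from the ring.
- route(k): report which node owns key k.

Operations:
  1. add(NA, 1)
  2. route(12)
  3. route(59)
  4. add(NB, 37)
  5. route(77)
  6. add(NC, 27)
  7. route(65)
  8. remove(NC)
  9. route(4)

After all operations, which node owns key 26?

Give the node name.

Op 1: add NA@1 -> ring=[1:NA]
Op 2: route key 12: none >= 12, wrap to smallest pos 1 -> NA
Op 3: route key 59: none >= 59, wrap to smallest pos 1 -> NA
Op 4: add NB@37 -> ring=[1:NA,37:NB]
Op 5: route key 77: none >= 77, wrap to smallest pos 1 -> NA
Op 6: add NC@27 -> ring=[1:NA,27:NC,37:NB]
Op 7: route key 65: none >= 65, wrap to smallest pos 1 -> NA
Op 8: remove NC -> ring=[1:NA,37:NB]
Op 9: route key 4: smallest pos >= 4 is 37 -> NB
Final route key 26: smallest pos >= 26 is 37 -> NB

Answer: NB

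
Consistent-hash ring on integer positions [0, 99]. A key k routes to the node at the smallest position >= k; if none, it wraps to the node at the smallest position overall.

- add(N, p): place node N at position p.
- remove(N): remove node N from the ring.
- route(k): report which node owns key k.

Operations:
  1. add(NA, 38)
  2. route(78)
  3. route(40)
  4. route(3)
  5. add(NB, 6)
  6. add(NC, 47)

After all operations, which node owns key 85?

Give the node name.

Answer: NB

Derivation:
Op 1: add NA@38 -> ring=[38:NA]
Op 2: route key 78: none >= 78, wrap to smallest pos 38 -> NA
Op 3: route key 40: none >= 40, wrap to smallest pos 38 -> NA
Op 4: route key 3: smallest pos >= 3 is 38 -> NA
Op 5: add NB@6 -> ring=[6:NB,38:NA]
Op 6: add NC@47 -> ring=[6:NB,38:NA,47:NC]
Final route key 85: none >= 85, wrap to smallest pos 6 -> NB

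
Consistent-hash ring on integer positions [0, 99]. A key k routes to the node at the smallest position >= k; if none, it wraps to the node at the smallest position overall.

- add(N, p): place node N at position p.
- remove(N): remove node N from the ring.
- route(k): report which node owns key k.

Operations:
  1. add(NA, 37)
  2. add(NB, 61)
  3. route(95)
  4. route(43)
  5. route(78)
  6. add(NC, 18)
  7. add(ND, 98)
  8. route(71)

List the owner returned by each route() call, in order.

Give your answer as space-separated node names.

Answer: NA NB NA ND

Derivation:
Op 1: add NA@37 -> ring=[37:NA]
Op 2: add NB@61 -> ring=[37:NA,61:NB]
Op 3: route key 95: none >= 95, wrap to smallest pos 37 -> NA
Op 4: route key 43: smallest pos >= 43 is 61 -> NB
Op 5: route key 78: none >= 78, wrap to smallest pos 37 -> NA
Op 6: add NC@18 -> ring=[18:NC,37:NA,61:NB]
Op 7: add ND@98 -> ring=[18:NC,37:NA,61:NB,98:ND]
Op 8: route key 71: smallest pos >= 71 is 98 -> ND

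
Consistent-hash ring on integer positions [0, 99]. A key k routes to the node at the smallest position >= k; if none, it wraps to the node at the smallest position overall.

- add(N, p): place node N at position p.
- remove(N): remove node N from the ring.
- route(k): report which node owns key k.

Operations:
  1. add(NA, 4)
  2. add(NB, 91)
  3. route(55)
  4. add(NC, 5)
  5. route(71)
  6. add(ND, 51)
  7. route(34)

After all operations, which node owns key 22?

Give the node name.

Answer: ND

Derivation:
Op 1: add NA@4 -> ring=[4:NA]
Op 2: add NB@91 -> ring=[4:NA,91:NB]
Op 3: route key 55: smallest pos >= 55 is 91 -> NB
Op 4: add NC@5 -> ring=[4:NA,5:NC,91:NB]
Op 5: route key 71: smallest pos >= 71 is 91 -> NB
Op 6: add ND@51 -> ring=[4:NA,5:NC,51:ND,91:NB]
Op 7: route key 34: smallest pos >= 34 is 51 -> ND
Final route key 22: smallest pos >= 22 is 51 -> ND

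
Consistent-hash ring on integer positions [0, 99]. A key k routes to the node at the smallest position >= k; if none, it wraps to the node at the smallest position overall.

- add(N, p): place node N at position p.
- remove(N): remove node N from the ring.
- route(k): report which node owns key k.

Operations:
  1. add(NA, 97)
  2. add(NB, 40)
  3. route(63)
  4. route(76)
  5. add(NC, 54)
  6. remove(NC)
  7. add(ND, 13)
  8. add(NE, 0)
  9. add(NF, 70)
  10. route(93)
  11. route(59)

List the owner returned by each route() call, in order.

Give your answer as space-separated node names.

Answer: NA NA NA NF

Derivation:
Op 1: add NA@97 -> ring=[97:NA]
Op 2: add NB@40 -> ring=[40:NB,97:NA]
Op 3: route key 63: smallest pos >= 63 is 97 -> NA
Op 4: route key 76: smallest pos >= 76 is 97 -> NA
Op 5: add NC@54 -> ring=[40:NB,54:NC,97:NA]
Op 6: remove NC -> ring=[40:NB,97:NA]
Op 7: add ND@13 -> ring=[13:ND,40:NB,97:NA]
Op 8: add NE@0 -> ring=[0:NE,13:ND,40:NB,97:NA]
Op 9: add NF@70 -> ring=[0:NE,13:ND,40:NB,70:NF,97:NA]
Op 10: route key 93: smallest pos >= 93 is 97 -> NA
Op 11: route key 59: smallest pos >= 59 is 70 -> NF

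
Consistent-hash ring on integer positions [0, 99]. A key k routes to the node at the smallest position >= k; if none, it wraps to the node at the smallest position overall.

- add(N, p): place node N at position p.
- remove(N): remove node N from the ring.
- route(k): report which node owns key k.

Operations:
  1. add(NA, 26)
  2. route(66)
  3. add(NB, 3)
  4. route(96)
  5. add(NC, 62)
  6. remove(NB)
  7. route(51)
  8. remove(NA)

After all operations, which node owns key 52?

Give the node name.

Op 1: add NA@26 -> ring=[26:NA]
Op 2: route key 66: none >= 66, wrap to smallest pos 26 -> NA
Op 3: add NB@3 -> ring=[3:NB,26:NA]
Op 4: route key 96: none >= 96, wrap to smallest pos 3 -> NB
Op 5: add NC@62 -> ring=[3:NB,26:NA,62:NC]
Op 6: remove NB -> ring=[26:NA,62:NC]
Op 7: route key 51: smallest pos >= 51 is 62 -> NC
Op 8: remove NA -> ring=[62:NC]
Final route key 52: smallest pos >= 52 is 62 -> NC

Answer: NC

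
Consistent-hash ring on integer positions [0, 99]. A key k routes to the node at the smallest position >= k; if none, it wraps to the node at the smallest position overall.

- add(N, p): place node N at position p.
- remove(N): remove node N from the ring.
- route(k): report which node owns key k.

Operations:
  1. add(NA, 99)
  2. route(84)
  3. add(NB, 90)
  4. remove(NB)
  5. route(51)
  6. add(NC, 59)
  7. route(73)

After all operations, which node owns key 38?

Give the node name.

Op 1: add NA@99 -> ring=[99:NA]
Op 2: route key 84: smallest pos >= 84 is 99 -> NA
Op 3: add NB@90 -> ring=[90:NB,99:NA]
Op 4: remove NB -> ring=[99:NA]
Op 5: route key 51: smallest pos >= 51 is 99 -> NA
Op 6: add NC@59 -> ring=[59:NC,99:NA]
Op 7: route key 73: smallest pos >= 73 is 99 -> NA
Final route key 38: smallest pos >= 38 is 59 -> NC

Answer: NC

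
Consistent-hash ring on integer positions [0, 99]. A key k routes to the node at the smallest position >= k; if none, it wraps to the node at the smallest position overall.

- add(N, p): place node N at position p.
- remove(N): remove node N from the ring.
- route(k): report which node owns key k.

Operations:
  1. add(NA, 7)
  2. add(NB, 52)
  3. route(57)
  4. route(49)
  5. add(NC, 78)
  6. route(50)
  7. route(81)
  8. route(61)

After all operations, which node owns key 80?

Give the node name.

Op 1: add NA@7 -> ring=[7:NA]
Op 2: add NB@52 -> ring=[7:NA,52:NB]
Op 3: route key 57: none >= 57, wrap to smallest pos 7 -> NA
Op 4: route key 49: smallest pos >= 49 is 52 -> NB
Op 5: add NC@78 -> ring=[7:NA,52:NB,78:NC]
Op 6: route key 50: smallest pos >= 50 is 52 -> NB
Op 7: route key 81: none >= 81, wrap to smallest pos 7 -> NA
Op 8: route key 61: smallest pos >= 61 is 78 -> NC
Final route key 80: none >= 80, wrap to smallest pos 7 -> NA

Answer: NA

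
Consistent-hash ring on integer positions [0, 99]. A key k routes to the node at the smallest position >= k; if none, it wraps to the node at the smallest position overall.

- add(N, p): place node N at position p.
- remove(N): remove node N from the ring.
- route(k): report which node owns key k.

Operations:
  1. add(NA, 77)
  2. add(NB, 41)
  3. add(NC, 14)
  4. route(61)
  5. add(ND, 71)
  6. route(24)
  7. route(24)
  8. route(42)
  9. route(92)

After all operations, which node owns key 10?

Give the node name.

Op 1: add NA@77 -> ring=[77:NA]
Op 2: add NB@41 -> ring=[41:NB,77:NA]
Op 3: add NC@14 -> ring=[14:NC,41:NB,77:NA]
Op 4: route key 61: smallest pos >= 61 is 77 -> NA
Op 5: add ND@71 -> ring=[14:NC,41:NB,71:ND,77:NA]
Op 6: route key 24: smallest pos >= 24 is 41 -> NB
Op 7: route key 24: smallest pos >= 24 is 41 -> NB
Op 8: route key 42: smallest pos >= 42 is 71 -> ND
Op 9: route key 92: none >= 92, wrap to smallest pos 14 -> NC
Final route key 10: smallest pos >= 10 is 14 -> NC

Answer: NC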